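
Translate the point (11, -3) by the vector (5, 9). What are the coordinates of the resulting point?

Translation by (5, 9) (homogeneous matrix [[1, 0, 5], [0, 1, 9], [0, 0, 1]]):
x' = 11 + 5 = 16
y' = -3 + 9 = 6
Result: (16, 6)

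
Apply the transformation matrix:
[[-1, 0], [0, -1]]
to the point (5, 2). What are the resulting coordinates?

Matrix multiplication:
[[-1, 0], [0, -1]] × [5, 2]ᵀ
= [(-1)(5) + (0)(2), (0)(5) + (-1)(2)]ᵀ
= [-5, -2]ᵀ
Result: (-5, -2)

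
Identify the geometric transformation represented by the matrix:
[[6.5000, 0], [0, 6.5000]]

This matrix represents: uniform scaling by factor 6.5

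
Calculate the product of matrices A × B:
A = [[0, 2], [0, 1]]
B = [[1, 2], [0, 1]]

Matrix multiplication:
C[0][0] = 0×1 + 2×0 = 0
C[0][1] = 0×2 + 2×1 = 2
C[1][0] = 0×1 + 1×0 = 0
C[1][1] = 0×2 + 1×1 = 1
Result: [[0, 2], [0, 1]]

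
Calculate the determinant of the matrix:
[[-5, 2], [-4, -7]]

For a 2×2 matrix [[a, b], [c, d]], det = ad - bc
det = (-5)(-7) - (2)(-4) = 35 - -8 = 43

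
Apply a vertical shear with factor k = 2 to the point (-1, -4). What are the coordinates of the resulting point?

Shear matrix for vertical shear with factor k = 2:
[[1, 0], [2, 1]]
Result: (-1, -4) → (-1, -6)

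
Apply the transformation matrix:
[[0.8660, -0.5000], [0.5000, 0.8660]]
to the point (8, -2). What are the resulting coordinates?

Matrix multiplication:
[[0.8660, -0.5000], [0.5000, 0.8660]] × [8, -2]ᵀ
= [(0.8660)(8) + (-0.5000)(-2), (0.5000)(8) + (0.8660)(-2)]ᵀ
= [7.9280, 2.2680]ᵀ
Result: (7.9280, 2.2680)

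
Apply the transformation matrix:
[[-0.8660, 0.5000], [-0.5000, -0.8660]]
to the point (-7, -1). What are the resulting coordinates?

Matrix multiplication:
[[-0.8660, 0.5000], [-0.5000, -0.8660]] × [-7, -1]ᵀ
= [(-0.8660)(-7) + (0.5000)(-1), (-0.5000)(-7) + (-0.8660)(-1)]ᵀ
= [5.5620, 4.3660]ᵀ
Result: (5.5620, 4.3660)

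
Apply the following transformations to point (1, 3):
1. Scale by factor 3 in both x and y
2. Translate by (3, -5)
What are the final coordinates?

Step 1: Scale (1, 3) by 3 → (3, 9)
Step 2: Translate by (3, -5) → (6, 4)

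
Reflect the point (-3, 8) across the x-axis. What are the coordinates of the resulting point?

Reflection across x-axis: (-3, 8) → (-3, -8)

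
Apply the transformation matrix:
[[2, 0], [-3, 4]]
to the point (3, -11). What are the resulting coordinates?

Matrix multiplication:
[[2, 0], [-3, 4]] × [3, -11]ᵀ
= [(2)(3) + (0)(-11), (-3)(3) + (4)(-11)]ᵀ
= [6, -53]ᵀ
Result: (6, -53)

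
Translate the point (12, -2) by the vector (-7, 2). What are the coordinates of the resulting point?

Translation by (-7, 2) (homogeneous matrix [[1, 0, -7], [0, 1, 2], [0, 0, 1]]):
x' = 12 + -7 = 5
y' = -2 + 2 = 0
Result: (5, 0)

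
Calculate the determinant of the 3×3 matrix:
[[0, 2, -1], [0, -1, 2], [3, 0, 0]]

Expansion along first row:
det = 0·det([[-1,2],[0,0]]) - 2·det([[0,2],[3,0]]) + -1·det([[0,-1],[3,0]])
    = 0·(-1·0 - 2·0) - 2·(0·0 - 2·3) + -1·(0·0 - -1·3)
    = 0·0 - 2·-6 + -1·3
    = 0 + 12 + -3 = 9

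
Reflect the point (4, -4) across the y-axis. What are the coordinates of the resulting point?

Reflection across y-axis: (4, -4) → (-4, -4)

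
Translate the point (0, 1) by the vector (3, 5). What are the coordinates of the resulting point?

Translation by (3, 5) (homogeneous matrix [[1, 0, 3], [0, 1, 5], [0, 0, 1]]):
x' = 0 + 3 = 3
y' = 1 + 5 = 6
Result: (3, 6)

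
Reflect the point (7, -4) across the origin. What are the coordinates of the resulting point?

Reflection across origin: (7, -4) → (-7, 4)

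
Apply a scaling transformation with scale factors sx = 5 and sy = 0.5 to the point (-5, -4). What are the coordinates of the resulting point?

Scaling matrix:
[[5, 0], [0, 0.50]]
Result: (-5 × 5, -4 × 0.5) = (-25, -2)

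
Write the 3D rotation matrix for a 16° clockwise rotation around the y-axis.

Rotation matrix for clockwise 16° around y-axis:
A clockwise rotation by 16° is a counterclockwise rotation by -16°.
cos(-16°) = 0.9613, sin(-16°) = -0.2756
Result: [[0.9613, 0, -0.2756], [0, 1, 0], [0.2756, 0, 0.9613]]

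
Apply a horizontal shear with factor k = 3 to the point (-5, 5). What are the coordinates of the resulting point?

Shear matrix for horizontal shear with factor k = 3:
[[1, 3], [0, 1]]
Result: (-5, 5) → (10, 5)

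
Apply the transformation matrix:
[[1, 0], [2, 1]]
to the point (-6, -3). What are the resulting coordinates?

Matrix multiplication:
[[1, 0], [2, 1]] × [-6, -3]ᵀ
= [(1)(-6) + (0)(-3), (2)(-6) + (1)(-3)]ᵀ
= [-6, -15]ᵀ
Result: (-6, -15)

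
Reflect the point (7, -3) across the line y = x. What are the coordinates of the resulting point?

Reflection across line y = x: (7, -3) → (-3, 7)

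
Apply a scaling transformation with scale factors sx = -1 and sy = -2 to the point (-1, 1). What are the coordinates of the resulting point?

Scaling matrix:
[[-1, 0], [0, -2]]
Result: (-1 × -1, 1 × -2) = (1, -2)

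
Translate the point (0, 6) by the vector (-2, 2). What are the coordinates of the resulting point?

Translation by (-2, 2) (homogeneous matrix [[1, 0, -2], [0, 1, 2], [0, 0, 1]]):
x' = 0 + -2 = -2
y' = 6 + 2 = 8
Result: (-2, 8)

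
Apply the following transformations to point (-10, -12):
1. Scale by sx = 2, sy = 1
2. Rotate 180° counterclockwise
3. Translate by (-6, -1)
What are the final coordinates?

Step 1: Scale → (-20, -12)
Step 2: Rotate 180° → (20, 12)
Step 3: Translate → (14, 11)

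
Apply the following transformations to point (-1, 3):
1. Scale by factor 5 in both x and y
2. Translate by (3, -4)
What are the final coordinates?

Step 1: Scale (-1, 3) by 5 → (-5, 15)
Step 2: Translate by (3, -4) → (-2, 11)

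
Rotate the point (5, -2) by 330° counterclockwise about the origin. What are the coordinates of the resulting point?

Rotation matrix for 330°: [[cos 330°, -sin 330°], [sin 330°, cos 330°]] ≈ [[0.866025, 0.500000], [-0.500000, 0.866025]]
[[0.866025, 0.500000], [-0.500000, 0.866025]] × [5, -2]ᵀ ≈ [3.3301, -4.2321]ᵀ
Result: (3.3301, -4.2321)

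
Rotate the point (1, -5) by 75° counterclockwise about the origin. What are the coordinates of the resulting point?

Rotation matrix for 75°: [[cos 75°, -sin 75°], [sin 75°, cos 75°]] ≈ [[0.258819, -0.965926], [0.965926, 0.258819]]
[[0.258819, -0.965926], [0.965926, 0.258819]] × [1, -5]ᵀ ≈ [5.0884, -0.3282]ᵀ
Result: (5.0884, -0.3282)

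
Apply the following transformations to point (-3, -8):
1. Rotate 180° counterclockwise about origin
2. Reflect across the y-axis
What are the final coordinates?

Step 1: Rotate 180° → (3, 8)
Step 2: Reflect across y-axis → (-3, 8)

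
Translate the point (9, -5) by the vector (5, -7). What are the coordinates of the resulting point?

Translation by (5, -7) (homogeneous matrix [[1, 0, 5], [0, 1, -7], [0, 0, 1]]):
x' = 9 + 5 = 14
y' = -5 + -7 = -12
Result: (14, -12)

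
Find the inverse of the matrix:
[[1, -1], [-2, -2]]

For [[a,b],[c,d]], inverse = (1/det)·[[d,-b],[-c,a]]
det = (1)(-2) - (-1)(-2) = -2 - 2 = -4
Inverse = (1/-4)·[[-2, 1], [2, 1]]
= [[1/2, -1/4], [-1/2, -1/4]]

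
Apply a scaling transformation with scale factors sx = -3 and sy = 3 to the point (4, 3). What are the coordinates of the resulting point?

Scaling matrix:
[[-3, 0], [0, 3]]
Result: (4 × -3, 3 × 3) = (-12, 9)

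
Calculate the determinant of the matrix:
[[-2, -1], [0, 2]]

For a 2×2 matrix [[a, b], [c, d]], det = ad - bc
det = (-2)(2) - (-1)(0) = -4 - 0 = -4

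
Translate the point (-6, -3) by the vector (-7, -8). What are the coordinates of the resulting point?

Translation by (-7, -8) (homogeneous matrix [[1, 0, -7], [0, 1, -8], [0, 0, 1]]):
x' = -6 + -7 = -13
y' = -3 + -8 = -11
Result: (-13, -11)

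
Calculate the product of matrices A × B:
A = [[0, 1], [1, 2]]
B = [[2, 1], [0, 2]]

Matrix multiplication:
C[0][0] = 0×2 + 1×0 = 0
C[0][1] = 0×1 + 1×2 = 2
C[1][0] = 1×2 + 2×0 = 2
C[1][1] = 1×1 + 2×2 = 5
Result: [[0, 2], [2, 5]]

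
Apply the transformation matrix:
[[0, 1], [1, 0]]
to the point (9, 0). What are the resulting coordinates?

Matrix multiplication:
[[0, 1], [1, 0]] × [9, 0]ᵀ
= [(0)(9) + (1)(0), (1)(9) + (0)(0)]ᵀ
= [0, 9]ᵀ
Result: (0, 9)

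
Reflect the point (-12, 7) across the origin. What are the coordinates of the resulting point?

Reflection across origin: (-12, 7) → (12, -7)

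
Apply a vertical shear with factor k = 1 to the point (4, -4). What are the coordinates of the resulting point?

Shear matrix for vertical shear with factor k = 1:
[[1, 0], [1, 1]]
Result: (4, -4) → (4, 0)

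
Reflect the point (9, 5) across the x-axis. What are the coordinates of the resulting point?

Reflection across x-axis: (9, 5) → (9, -5)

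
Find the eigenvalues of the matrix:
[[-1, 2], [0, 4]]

Characteristic equation: det(A - λI) = 0
λ² - (trace)λ + (det) = 0
trace = -1 + 4 = 3, det = (-1)(4) - (2)(0) = -4
λ² - (3)λ + (-4) = 0
λ = (3 ± √((3)² - 4·(-4))) / 2 = (3 ± √25) / 2
Solving: λ = -1, 4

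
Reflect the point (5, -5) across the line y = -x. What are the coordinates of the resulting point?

Reflection across line y = -x: (5, -5) → (5, -5)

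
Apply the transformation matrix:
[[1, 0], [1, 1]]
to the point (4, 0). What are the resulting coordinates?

Matrix multiplication:
[[1, 0], [1, 1]] × [4, 0]ᵀ
= [(1)(4) + (0)(0), (1)(4) + (1)(0)]ᵀ
= [4, 4]ᵀ
Result: (4, 4)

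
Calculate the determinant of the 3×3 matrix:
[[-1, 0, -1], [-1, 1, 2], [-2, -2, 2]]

Expansion along first row:
det = -1·det([[1,2],[-2,2]]) - 0·det([[-1,2],[-2,2]]) + -1·det([[-1,1],[-2,-2]])
    = -1·(1·2 - 2·-2) - 0·(-1·2 - 2·-2) + -1·(-1·-2 - 1·-2)
    = -1·6 - 0·2 + -1·4
    = -6 + 0 + -4 = -10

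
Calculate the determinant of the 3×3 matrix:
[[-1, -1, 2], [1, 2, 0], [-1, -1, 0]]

Expansion along first row:
det = -1·det([[2,0],[-1,0]]) - -1·det([[1,0],[-1,0]]) + 2·det([[1,2],[-1,-1]])
    = -1·(2·0 - 0·-1) - -1·(1·0 - 0·-1) + 2·(1·-1 - 2·-1)
    = -1·0 - -1·0 + 2·1
    = 0 + 0 + 2 = 2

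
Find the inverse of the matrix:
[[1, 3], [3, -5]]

For [[a,b],[c,d]], inverse = (1/det)·[[d,-b],[-c,a]]
det = (1)(-5) - (3)(3) = -5 - 9 = -14
Inverse = (1/-14)·[[-5, -3], [-3, 1]]
= [[5/14, 3/14], [3/14, -1/14]]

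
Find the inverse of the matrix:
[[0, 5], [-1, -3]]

For [[a,b],[c,d]], inverse = (1/det)·[[d,-b],[-c,a]]
det = (0)(-3) - (5)(-1) = 0 - -5 = 5
Inverse = (1/5)·[[-3, -5], [1, 0]]
= [[-3/5, -1], [1/5, 0]]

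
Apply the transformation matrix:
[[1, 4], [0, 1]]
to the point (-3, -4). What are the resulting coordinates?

Matrix multiplication:
[[1, 4], [0, 1]] × [-3, -4]ᵀ
= [(1)(-3) + (4)(-4), (0)(-3) + (1)(-4)]ᵀ
= [-19, -4]ᵀ
Result: (-19, -4)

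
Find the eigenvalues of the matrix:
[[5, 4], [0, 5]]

Characteristic equation: det(A - λI) = 0
λ² - (trace)λ + (det) = 0
trace = 5 + 5 = 10, det = (5)(5) - (4)(0) = 25
λ² - (10)λ + (25) = 0
λ = (10 ± √((10)² - 4·(25))) / 2 = (10 ± √0) / 2
Solving: λ = 5, 5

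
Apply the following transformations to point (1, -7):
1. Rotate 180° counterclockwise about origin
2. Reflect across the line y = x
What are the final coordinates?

Step 1: Rotate 180° → (-1, 7)
Step 2: Reflect across line y = x → (7, -1)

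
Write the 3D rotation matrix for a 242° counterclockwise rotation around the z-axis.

Rotation matrix for counterclockwise 242° around z-axis:
cos(242°) = -0.4695, sin(242°) = -0.8829
Result: [[-0.4695, 0.8829, 0], [-0.8829, -0.4695, 0], [0, 0, 1]]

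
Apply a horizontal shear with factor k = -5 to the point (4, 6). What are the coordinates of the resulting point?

Shear matrix for horizontal shear with factor k = -5:
[[1, -5], [0, 1]]
Result: (4, 6) → (-26, 6)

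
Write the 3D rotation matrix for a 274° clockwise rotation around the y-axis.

Rotation matrix for clockwise 274° around y-axis:
A clockwise rotation by 274° is a counterclockwise rotation by -274°.
cos(-274°) = 0.0698, sin(-274°) = 0.9976
Result: [[0.0698, 0, 0.9976], [0, 1, 0], [-0.9976, 0, 0.0698]]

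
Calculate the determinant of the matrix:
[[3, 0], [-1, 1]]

For a 2×2 matrix [[a, b], [c, d]], det = ad - bc
det = (3)(1) - (0)(-1) = 3 - 0 = 3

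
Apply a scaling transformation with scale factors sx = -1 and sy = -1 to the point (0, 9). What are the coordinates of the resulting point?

Scaling matrix:
[[-1, 0], [0, -1]]
Result: (0 × -1, 9 × -1) = (0, -9)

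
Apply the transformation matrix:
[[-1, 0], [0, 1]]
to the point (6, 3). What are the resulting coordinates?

Matrix multiplication:
[[-1, 0], [0, 1]] × [6, 3]ᵀ
= [(-1)(6) + (0)(3), (0)(6) + (1)(3)]ᵀ
= [-6, 3]ᵀ
Result: (-6, 3)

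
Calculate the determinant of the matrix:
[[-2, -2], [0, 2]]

For a 2×2 matrix [[a, b], [c, d]], det = ad - bc
det = (-2)(2) - (-2)(0) = -4 - 0 = -4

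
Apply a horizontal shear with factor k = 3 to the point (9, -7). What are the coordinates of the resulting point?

Shear matrix for horizontal shear with factor k = 3:
[[1, 3], [0, 1]]
Result: (9, -7) → (-12, -7)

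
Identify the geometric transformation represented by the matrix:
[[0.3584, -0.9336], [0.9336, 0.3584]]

This matrix represents: rotation by 69° counterclockwise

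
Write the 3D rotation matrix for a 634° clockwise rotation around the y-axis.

Rotation matrix for clockwise 634° around y-axis:
A clockwise rotation by 634° is a counterclockwise rotation by -634°.
cos(-634°) = 0.0698, sin(-634°) = 0.9976
Result: [[0.0698, 0, 0.9976], [0, 1, 0], [-0.9976, 0, 0.0698]]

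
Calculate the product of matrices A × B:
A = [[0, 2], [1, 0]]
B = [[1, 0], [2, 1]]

Matrix multiplication:
C[0][0] = 0×1 + 2×2 = 4
C[0][1] = 0×0 + 2×1 = 2
C[1][0] = 1×1 + 0×2 = 1
C[1][1] = 1×0 + 0×1 = 0
Result: [[4, 2], [1, 0]]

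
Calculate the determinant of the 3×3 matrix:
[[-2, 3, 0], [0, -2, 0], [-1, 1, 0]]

Expansion along first row:
det = -2·det([[-2,0],[1,0]]) - 3·det([[0,0],[-1,0]]) + 0·det([[0,-2],[-1,1]])
    = -2·(-2·0 - 0·1) - 3·(0·0 - 0·-1) + 0·(0·1 - -2·-1)
    = -2·0 - 3·0 + 0·-2
    = 0 + 0 + 0 = 0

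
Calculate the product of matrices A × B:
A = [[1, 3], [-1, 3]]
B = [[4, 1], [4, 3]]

Matrix multiplication:
C[0][0] = 1×4 + 3×4 = 16
C[0][1] = 1×1 + 3×3 = 10
C[1][0] = -1×4 + 3×4 = 8
C[1][1] = -1×1 + 3×3 = 8
Result: [[16, 10], [8, 8]]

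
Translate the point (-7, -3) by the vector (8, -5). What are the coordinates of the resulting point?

Translation by (8, -5) (homogeneous matrix [[1, 0, 8], [0, 1, -5], [0, 0, 1]]):
x' = -7 + 8 = 1
y' = -3 + -5 = -8
Result: (1, -8)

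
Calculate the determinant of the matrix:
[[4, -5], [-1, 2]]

For a 2×2 matrix [[a, b], [c, d]], det = ad - bc
det = (4)(2) - (-5)(-1) = 8 - 5 = 3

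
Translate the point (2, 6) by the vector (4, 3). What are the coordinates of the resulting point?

Translation by (4, 3) (homogeneous matrix [[1, 0, 4], [0, 1, 3], [0, 0, 1]]):
x' = 2 + 4 = 6
y' = 6 + 3 = 9
Result: (6, 9)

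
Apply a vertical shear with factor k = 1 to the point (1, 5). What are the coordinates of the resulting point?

Shear matrix for vertical shear with factor k = 1:
[[1, 0], [1, 1]]
Result: (1, 5) → (1, 6)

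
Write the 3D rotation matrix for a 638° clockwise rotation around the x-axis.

Rotation matrix for clockwise 638° around x-axis:
A clockwise rotation by 638° is a counterclockwise rotation by -638°.
cos(-638°) = 0.1392, sin(-638°) = 0.9903
Result: [[1, 0, 0], [0, 0.1392, -0.9903], [0, 0.9903, 0.1392]]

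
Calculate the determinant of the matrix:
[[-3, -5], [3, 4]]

For a 2×2 matrix [[a, b], [c, d]], det = ad - bc
det = (-3)(4) - (-5)(3) = -12 - -15 = 3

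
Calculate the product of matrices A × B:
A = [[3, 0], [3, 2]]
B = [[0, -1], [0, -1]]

Matrix multiplication:
C[0][0] = 3×0 + 0×0 = 0
C[0][1] = 3×-1 + 0×-1 = -3
C[1][0] = 3×0 + 2×0 = 0
C[1][1] = 3×-1 + 2×-1 = -5
Result: [[0, -3], [0, -5]]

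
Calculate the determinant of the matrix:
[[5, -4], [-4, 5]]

For a 2×2 matrix [[a, b], [c, d]], det = ad - bc
det = (5)(5) - (-4)(-4) = 25 - 16 = 9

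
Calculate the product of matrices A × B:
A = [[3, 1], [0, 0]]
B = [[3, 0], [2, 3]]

Matrix multiplication:
C[0][0] = 3×3 + 1×2 = 11
C[0][1] = 3×0 + 1×3 = 3
C[1][0] = 0×3 + 0×2 = 0
C[1][1] = 0×0 + 0×3 = 0
Result: [[11, 3], [0, 0]]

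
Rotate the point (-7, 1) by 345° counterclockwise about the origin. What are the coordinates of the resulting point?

Rotation matrix for 345°: [[cos 345°, -sin 345°], [sin 345°, cos 345°]] ≈ [[0.965926, 0.258819], [-0.258819, 0.965926]]
[[0.965926, 0.258819], [-0.258819, 0.965926]] × [-7, 1]ᵀ ≈ [-6.5027, 2.7777]ᵀ
Result: (-6.5027, 2.7777)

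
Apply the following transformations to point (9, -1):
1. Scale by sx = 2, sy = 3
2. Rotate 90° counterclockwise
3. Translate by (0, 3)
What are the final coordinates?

Step 1: Scale → (18, -3)
Step 2: Rotate 90° → (3, 18)
Step 3: Translate → (3, 21)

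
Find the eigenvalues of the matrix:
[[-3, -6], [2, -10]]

Characteristic equation: det(A - λI) = 0
λ² - (trace)λ + (det) = 0
trace = -3 + -10 = -13, det = (-3)(-10) - (-6)(2) = 42
λ² - (-13)λ + (42) = 0
λ = (-13 ± √((-13)² - 4·(42))) / 2 = (-13 ± √1) / 2
Solving: λ = -7, -6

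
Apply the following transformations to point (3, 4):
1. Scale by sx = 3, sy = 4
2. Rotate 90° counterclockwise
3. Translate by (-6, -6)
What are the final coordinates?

Step 1: Scale → (9, 16)
Step 2: Rotate 90° → (-16, 9)
Step 3: Translate → (-22, 3)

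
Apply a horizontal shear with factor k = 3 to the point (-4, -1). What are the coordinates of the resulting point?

Shear matrix for horizontal shear with factor k = 3:
[[1, 3], [0, 1]]
Result: (-4, -1) → (-7, -1)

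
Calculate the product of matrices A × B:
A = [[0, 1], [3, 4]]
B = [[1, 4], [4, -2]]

Matrix multiplication:
C[0][0] = 0×1 + 1×4 = 4
C[0][1] = 0×4 + 1×-2 = -2
C[1][0] = 3×1 + 4×4 = 19
C[1][1] = 3×4 + 4×-2 = 4
Result: [[4, -2], [19, 4]]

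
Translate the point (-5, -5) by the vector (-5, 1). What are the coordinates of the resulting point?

Translation by (-5, 1) (homogeneous matrix [[1, 0, -5], [0, 1, 1], [0, 0, 1]]):
x' = -5 + -5 = -10
y' = -5 + 1 = -4
Result: (-10, -4)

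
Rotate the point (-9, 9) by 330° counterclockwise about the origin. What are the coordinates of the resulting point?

Rotation matrix for 330°: [[cos 330°, -sin 330°], [sin 330°, cos 330°]] ≈ [[0.866025, 0.500000], [-0.500000, 0.866025]]
[[0.866025, 0.500000], [-0.500000, 0.866025]] × [-9, 9]ᵀ ≈ [-3.2942, 12.2942]ᵀ
Result: (-3.2942, 12.2942)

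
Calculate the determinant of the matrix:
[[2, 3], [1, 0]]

For a 2×2 matrix [[a, b], [c, d]], det = ad - bc
det = (2)(0) - (3)(1) = 0 - 3 = -3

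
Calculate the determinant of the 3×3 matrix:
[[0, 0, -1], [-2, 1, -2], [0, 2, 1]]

Expansion along first row:
det = 0·det([[1,-2],[2,1]]) - 0·det([[-2,-2],[0,1]]) + -1·det([[-2,1],[0,2]])
    = 0·(1·1 - -2·2) - 0·(-2·1 - -2·0) + -1·(-2·2 - 1·0)
    = 0·5 - 0·-2 + -1·-4
    = 0 + 0 + 4 = 4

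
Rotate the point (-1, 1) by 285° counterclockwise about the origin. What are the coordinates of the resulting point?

Rotation matrix for 285°: [[cos 285°, -sin 285°], [sin 285°, cos 285°]] ≈ [[0.258819, 0.965926], [-0.965926, 0.258819]]
[[0.258819, 0.965926], [-0.965926, 0.258819]] × [-1, 1]ᵀ ≈ [0.7071, 1.2247]ᵀ
Result: (0.7071, 1.2247)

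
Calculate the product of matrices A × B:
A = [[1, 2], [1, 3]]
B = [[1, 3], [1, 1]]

Matrix multiplication:
C[0][0] = 1×1 + 2×1 = 3
C[0][1] = 1×3 + 2×1 = 5
C[1][0] = 1×1 + 3×1 = 4
C[1][1] = 1×3 + 3×1 = 6
Result: [[3, 5], [4, 6]]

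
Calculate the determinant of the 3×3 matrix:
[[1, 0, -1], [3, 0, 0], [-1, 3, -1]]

Expansion along first row:
det = 1·det([[0,0],[3,-1]]) - 0·det([[3,0],[-1,-1]]) + -1·det([[3,0],[-1,3]])
    = 1·(0·-1 - 0·3) - 0·(3·-1 - 0·-1) + -1·(3·3 - 0·-1)
    = 1·0 - 0·-3 + -1·9
    = 0 + 0 + -9 = -9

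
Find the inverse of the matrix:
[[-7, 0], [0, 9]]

For [[a,b],[c,d]], inverse = (1/det)·[[d,-b],[-c,a]]
det = (-7)(9) - (0)(0) = -63 - 0 = -63
Inverse = (1/-63)·[[9, 0], [0, -7]]
= [[-1/7, 0], [0, 1/9]]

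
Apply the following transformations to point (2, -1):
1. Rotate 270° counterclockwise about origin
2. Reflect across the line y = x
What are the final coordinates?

Step 1: Rotate 270° → (-1, -2)
Step 2: Reflect across line y = x → (-2, -1)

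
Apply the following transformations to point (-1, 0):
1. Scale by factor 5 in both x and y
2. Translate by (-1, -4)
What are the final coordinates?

Step 1: Scale (-1, 0) by 5 → (-5, 0)
Step 2: Translate by (-1, -4) → (-6, -4)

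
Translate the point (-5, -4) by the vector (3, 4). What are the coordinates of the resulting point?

Translation by (3, 4) (homogeneous matrix [[1, 0, 3], [0, 1, 4], [0, 0, 1]]):
x' = -5 + 3 = -2
y' = -4 + 4 = 0
Result: (-2, 0)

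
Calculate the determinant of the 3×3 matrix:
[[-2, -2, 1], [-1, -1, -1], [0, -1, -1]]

Expansion along first row:
det = -2·det([[-1,-1],[-1,-1]]) - -2·det([[-1,-1],[0,-1]]) + 1·det([[-1,-1],[0,-1]])
    = -2·(-1·-1 - -1·-1) - -2·(-1·-1 - -1·0) + 1·(-1·-1 - -1·0)
    = -2·0 - -2·1 + 1·1
    = 0 + 2 + 1 = 3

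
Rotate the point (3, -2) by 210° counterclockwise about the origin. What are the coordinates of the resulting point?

Rotation matrix for 210°: [[cos 210°, -sin 210°], [sin 210°, cos 210°]] ≈ [[-0.866025, 0.500000], [-0.500000, -0.866025]]
[[-0.866025, 0.500000], [-0.500000, -0.866025]] × [3, -2]ᵀ ≈ [-3.5981, 0.2321]ᵀ
Result: (-3.5981, 0.2321)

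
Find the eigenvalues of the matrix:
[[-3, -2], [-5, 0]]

Characteristic equation: det(A - λI) = 0
λ² - (trace)λ + (det) = 0
trace = -3 + 0 = -3, det = (-3)(0) - (-2)(-5) = -10
λ² - (-3)λ + (-10) = 0
λ = (-3 ± √((-3)² - 4·(-10))) / 2 = (-3 ± √49) / 2
Solving: λ = -5, 2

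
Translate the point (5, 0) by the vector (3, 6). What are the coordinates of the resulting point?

Translation by (3, 6) (homogeneous matrix [[1, 0, 3], [0, 1, 6], [0, 0, 1]]):
x' = 5 + 3 = 8
y' = 0 + 6 = 6
Result: (8, 6)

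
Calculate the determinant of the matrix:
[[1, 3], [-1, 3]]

For a 2×2 matrix [[a, b], [c, d]], det = ad - bc
det = (1)(3) - (3)(-1) = 3 - -3 = 6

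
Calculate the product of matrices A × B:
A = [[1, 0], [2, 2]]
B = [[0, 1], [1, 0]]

Matrix multiplication:
C[0][0] = 1×0 + 0×1 = 0
C[0][1] = 1×1 + 0×0 = 1
C[1][0] = 2×0 + 2×1 = 2
C[1][1] = 2×1 + 2×0 = 2
Result: [[0, 1], [2, 2]]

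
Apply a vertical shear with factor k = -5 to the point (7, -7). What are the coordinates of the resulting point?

Shear matrix for vertical shear with factor k = -5:
[[1, 0], [-5, 1]]
Result: (7, -7) → (7, -42)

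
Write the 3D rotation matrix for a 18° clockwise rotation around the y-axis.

Rotation matrix for clockwise 18° around y-axis:
A clockwise rotation by 18° is a counterclockwise rotation by -18°.
cos(-18°) = 0.9511, sin(-18°) = -0.3090
Result: [[0.9511, 0, -0.3090], [0, 1, 0], [0.3090, 0, 0.9511]]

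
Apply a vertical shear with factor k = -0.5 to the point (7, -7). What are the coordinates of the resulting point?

Shear matrix for vertical shear with factor k = -0.5:
[[1, 0], [-0.50, 1]]
Result: (7, -7) → (7, -10.5)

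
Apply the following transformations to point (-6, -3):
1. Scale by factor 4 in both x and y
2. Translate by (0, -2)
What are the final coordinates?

Step 1: Scale (-6, -3) by 4 → (-24, -12)
Step 2: Translate by (0, -2) → (-24, -14)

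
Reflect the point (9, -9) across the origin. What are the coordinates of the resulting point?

Reflection across origin: (9, -9) → (-9, 9)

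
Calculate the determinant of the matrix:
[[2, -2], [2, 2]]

For a 2×2 matrix [[a, b], [c, d]], det = ad - bc
det = (2)(2) - (-2)(2) = 4 - -4 = 8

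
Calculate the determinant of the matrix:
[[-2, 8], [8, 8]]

For a 2×2 matrix [[a, b], [c, d]], det = ad - bc
det = (-2)(8) - (8)(8) = -16 - 64 = -80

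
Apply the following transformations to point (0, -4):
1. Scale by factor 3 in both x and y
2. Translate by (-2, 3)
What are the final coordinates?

Step 1: Scale (0, -4) by 3 → (0, -12)
Step 2: Translate by (-2, 3) → (-2, -9)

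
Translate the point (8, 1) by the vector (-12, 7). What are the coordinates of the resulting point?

Translation by (-12, 7) (homogeneous matrix [[1, 0, -12], [0, 1, 7], [0, 0, 1]]):
x' = 8 + -12 = -4
y' = 1 + 7 = 8
Result: (-4, 8)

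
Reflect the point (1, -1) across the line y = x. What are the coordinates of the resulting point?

Reflection across line y = x: (1, -1) → (-1, 1)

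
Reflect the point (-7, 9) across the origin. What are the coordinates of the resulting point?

Reflection across origin: (-7, 9) → (7, -9)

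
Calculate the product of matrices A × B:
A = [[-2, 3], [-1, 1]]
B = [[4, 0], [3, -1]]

Matrix multiplication:
C[0][0] = -2×4 + 3×3 = 1
C[0][1] = -2×0 + 3×-1 = -3
C[1][0] = -1×4 + 1×3 = -1
C[1][1] = -1×0 + 1×-1 = -1
Result: [[1, -3], [-1, -1]]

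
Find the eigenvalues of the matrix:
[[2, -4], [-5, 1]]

Characteristic equation: det(A - λI) = 0
λ² - (trace)λ + (det) = 0
trace = 2 + 1 = 3, det = (2)(1) - (-4)(-5) = -18
λ² - (3)λ + (-18) = 0
λ = (3 ± √((3)² - 4·(-18))) / 2 = (3 ± √81) / 2
Solving: λ = -3, 6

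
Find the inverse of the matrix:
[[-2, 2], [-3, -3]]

For [[a,b],[c,d]], inverse = (1/det)·[[d,-b],[-c,a]]
det = (-2)(-3) - (2)(-3) = 6 - -6 = 12
Inverse = (1/12)·[[-3, -2], [3, -2]]
= [[-1/4, -1/6], [1/4, -1/6]]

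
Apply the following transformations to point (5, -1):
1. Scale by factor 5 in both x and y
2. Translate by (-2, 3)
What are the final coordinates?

Step 1: Scale (5, -1) by 5 → (25, -5)
Step 2: Translate by (-2, 3) → (23, -2)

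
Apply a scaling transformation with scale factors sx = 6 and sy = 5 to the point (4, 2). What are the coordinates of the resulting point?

Scaling matrix:
[[6, 0], [0, 5]]
Result: (4 × 6, 2 × 5) = (24, 10)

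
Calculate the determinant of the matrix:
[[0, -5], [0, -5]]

For a 2×2 matrix [[a, b], [c, d]], det = ad - bc
det = (0)(-5) - (-5)(0) = 0 - 0 = 0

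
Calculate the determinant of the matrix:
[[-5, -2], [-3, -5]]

For a 2×2 matrix [[a, b], [c, d]], det = ad - bc
det = (-5)(-5) - (-2)(-3) = 25 - 6 = 19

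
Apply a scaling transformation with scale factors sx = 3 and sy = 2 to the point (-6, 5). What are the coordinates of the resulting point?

Scaling matrix:
[[3, 0], [0, 2]]
Result: (-6 × 3, 5 × 2) = (-18, 10)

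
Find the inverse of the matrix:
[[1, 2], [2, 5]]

For [[a,b],[c,d]], inverse = (1/det)·[[d,-b],[-c,a]]
det = (1)(5) - (2)(2) = 5 - 4 = 1
Inverse = [[5, -2], [-2, 1]]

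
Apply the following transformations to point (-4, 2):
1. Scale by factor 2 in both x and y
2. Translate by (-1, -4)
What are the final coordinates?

Step 1: Scale (-4, 2) by 2 → (-8, 4)
Step 2: Translate by (-1, -4) → (-9, 0)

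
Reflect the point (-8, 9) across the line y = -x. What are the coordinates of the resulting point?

Reflection across line y = -x: (-8, 9) → (-9, 8)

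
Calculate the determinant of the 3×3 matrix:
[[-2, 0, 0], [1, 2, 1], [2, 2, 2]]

Expansion along first row:
det = -2·det([[2,1],[2,2]]) - 0·det([[1,1],[2,2]]) + 0·det([[1,2],[2,2]])
    = -2·(2·2 - 1·2) - 0·(1·2 - 1·2) + 0·(1·2 - 2·2)
    = -2·2 - 0·0 + 0·-2
    = -4 + 0 + 0 = -4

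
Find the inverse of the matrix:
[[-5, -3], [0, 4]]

For [[a,b],[c,d]], inverse = (1/det)·[[d,-b],[-c,a]]
det = (-5)(4) - (-3)(0) = -20 - 0 = -20
Inverse = (1/-20)·[[4, 3], [0, -5]]
= [[-1/5, -3/20], [0, 1/4]]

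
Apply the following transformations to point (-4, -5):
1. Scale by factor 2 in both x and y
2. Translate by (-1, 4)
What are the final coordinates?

Step 1: Scale (-4, -5) by 2 → (-8, -10)
Step 2: Translate by (-1, 4) → (-9, -6)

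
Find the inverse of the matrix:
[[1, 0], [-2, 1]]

For [[a,b],[c,d]], inverse = (1/det)·[[d,-b],[-c,a]]
det = (1)(1) - (0)(-2) = 1 - 0 = 1
Inverse = [[1, 0], [2, 1]]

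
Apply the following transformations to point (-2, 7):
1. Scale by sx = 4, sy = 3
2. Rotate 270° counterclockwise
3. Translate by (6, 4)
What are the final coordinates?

Step 1: Scale → (-8, 21)
Step 2: Rotate 270° → (21, 8)
Step 3: Translate → (27, 12)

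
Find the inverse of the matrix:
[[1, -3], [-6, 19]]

For [[a,b],[c,d]], inverse = (1/det)·[[d,-b],[-c,a]]
det = (1)(19) - (-3)(-6) = 19 - 18 = 1
Inverse = [[19, 3], [6, 1]]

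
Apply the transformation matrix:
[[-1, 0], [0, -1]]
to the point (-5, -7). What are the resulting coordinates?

Matrix multiplication:
[[-1, 0], [0, -1]] × [-5, -7]ᵀ
= [(-1)(-5) + (0)(-7), (0)(-5) + (-1)(-7)]ᵀ
= [5, 7]ᵀ
Result: (5, 7)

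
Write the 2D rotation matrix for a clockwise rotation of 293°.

Rotation matrix formula: [[cos θ, -sin θ], [sin θ, cos θ]]
A clockwise rotation by 293° is equivalent to a counterclockwise rotation by -293°.
For θ = -293°:
cos(-293°) = 0.3907
sin(-293°) = 0.9205
Result: [[0.3907, -0.9205], [0.9205, 0.3907]]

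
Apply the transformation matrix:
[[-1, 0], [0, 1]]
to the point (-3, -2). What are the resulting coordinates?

Matrix multiplication:
[[-1, 0], [0, 1]] × [-3, -2]ᵀ
= [(-1)(-3) + (0)(-2), (0)(-3) + (1)(-2)]ᵀ
= [3, -2]ᵀ
Result: (3, -2)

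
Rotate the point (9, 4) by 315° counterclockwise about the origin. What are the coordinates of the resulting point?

Rotation matrix for 315°: [[cos 315°, -sin 315°], [sin 315°, cos 315°]] ≈ [[0.707107, 0.707107], [-0.707107, 0.707107]]
[[0.707107, 0.707107], [-0.707107, 0.707107]] × [9, 4]ᵀ ≈ [9.1924, -3.5355]ᵀ
Result: (9.1924, -3.5355)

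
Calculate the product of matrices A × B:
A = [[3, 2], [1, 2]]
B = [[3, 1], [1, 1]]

Matrix multiplication:
C[0][0] = 3×3 + 2×1 = 11
C[0][1] = 3×1 + 2×1 = 5
C[1][0] = 1×3 + 2×1 = 5
C[1][1] = 1×1 + 2×1 = 3
Result: [[11, 5], [5, 3]]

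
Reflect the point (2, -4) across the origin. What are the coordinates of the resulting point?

Reflection across origin: (2, -4) → (-2, 4)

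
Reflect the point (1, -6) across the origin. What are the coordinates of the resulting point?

Reflection across origin: (1, -6) → (-1, 6)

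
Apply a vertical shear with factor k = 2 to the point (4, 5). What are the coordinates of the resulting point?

Shear matrix for vertical shear with factor k = 2:
[[1, 0], [2, 1]]
Result: (4, 5) → (4, 13)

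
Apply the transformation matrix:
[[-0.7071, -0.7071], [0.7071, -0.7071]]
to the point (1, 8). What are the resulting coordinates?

Matrix multiplication:
[[-0.7071, -0.7071], [0.7071, -0.7071]] × [1, 8]ᵀ
= [(-0.7071)(1) + (-0.7071)(8), (0.7071)(1) + (-0.7071)(8)]ᵀ
= [-6.3639, -4.9497]ᵀ
Result: (-6.3639, -4.9497)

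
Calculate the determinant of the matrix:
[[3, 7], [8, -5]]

For a 2×2 matrix [[a, b], [c, d]], det = ad - bc
det = (3)(-5) - (7)(8) = -15 - 56 = -71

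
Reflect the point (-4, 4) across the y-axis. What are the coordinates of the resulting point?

Reflection across y-axis: (-4, 4) → (4, 4)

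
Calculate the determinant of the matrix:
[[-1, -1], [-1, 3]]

For a 2×2 matrix [[a, b], [c, d]], det = ad - bc
det = (-1)(3) - (-1)(-1) = -3 - 1 = -4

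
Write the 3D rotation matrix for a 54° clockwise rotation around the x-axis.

Rotation matrix for clockwise 54° around x-axis:
A clockwise rotation by 54° is a counterclockwise rotation by -54°.
cos(-54°) = 0.5878, sin(-54°) = -0.8090
Result: [[1, 0, 0], [0, 0.5878, 0.8090], [0, -0.8090, 0.5878]]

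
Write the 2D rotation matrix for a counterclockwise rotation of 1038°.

Rotation matrix formula: [[cos θ, -sin θ], [sin θ, cos θ]]
For θ = 1038°:
cos(1038°) = 0.7431
sin(1038°) = -0.6691
Result: [[0.7431, 0.6691], [-0.6691, 0.7431]]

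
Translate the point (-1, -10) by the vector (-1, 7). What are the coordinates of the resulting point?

Translation by (-1, 7) (homogeneous matrix [[1, 0, -1], [0, 1, 7], [0, 0, 1]]):
x' = -1 + -1 = -2
y' = -10 + 7 = -3
Result: (-2, -3)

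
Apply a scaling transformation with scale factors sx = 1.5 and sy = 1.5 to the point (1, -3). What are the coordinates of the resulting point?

Scaling matrix:
[[1.50, 0], [0, 1.50]]
Result: (1 × 1.5, -3 × 1.5) = (1.5, -4.5)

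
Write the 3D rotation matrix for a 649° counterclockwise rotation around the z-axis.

Rotation matrix for counterclockwise 649° around z-axis:
cos(649°) = 0.3256, sin(649°) = -0.9455
Result: [[0.3256, 0.9455, 0], [-0.9455, 0.3256, 0], [0, 0, 1]]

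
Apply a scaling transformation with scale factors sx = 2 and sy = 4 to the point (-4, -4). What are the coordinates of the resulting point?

Scaling matrix:
[[2, 0], [0, 4]]
Result: (-4 × 2, -4 × 4) = (-8, -16)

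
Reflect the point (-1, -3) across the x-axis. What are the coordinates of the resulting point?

Reflection across x-axis: (-1, -3) → (-1, 3)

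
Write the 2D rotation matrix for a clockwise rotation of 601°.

Rotation matrix formula: [[cos θ, -sin θ], [sin θ, cos θ]]
A clockwise rotation by 601° is equivalent to a counterclockwise rotation by -601°.
For θ = -601°:
cos(-601°) = -0.4848
sin(-601°) = 0.8746
Result: [[-0.4848, -0.8746], [0.8746, -0.4848]]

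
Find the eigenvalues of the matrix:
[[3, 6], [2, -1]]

Characteristic equation: det(A - λI) = 0
λ² - (trace)λ + (det) = 0
trace = 3 + -1 = 2, det = (3)(-1) - (6)(2) = -15
λ² - (2)λ + (-15) = 0
λ = (2 ± √((2)² - 4·(-15))) / 2 = (2 ± √64) / 2
Solving: λ = -3, 5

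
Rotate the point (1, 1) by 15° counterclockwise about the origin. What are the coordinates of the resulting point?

Rotation matrix for 15°: [[cos 15°, -sin 15°], [sin 15°, cos 15°]] ≈ [[0.965926, -0.258819], [0.258819, 0.965926]]
[[0.965926, -0.258819], [0.258819, 0.965926]] × [1, 1]ᵀ ≈ [0.7071, 1.2247]ᵀ
Result: (0.7071, 1.2247)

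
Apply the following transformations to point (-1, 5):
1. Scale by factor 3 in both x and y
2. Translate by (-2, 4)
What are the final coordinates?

Step 1: Scale (-1, 5) by 3 → (-3, 15)
Step 2: Translate by (-2, 4) → (-5, 19)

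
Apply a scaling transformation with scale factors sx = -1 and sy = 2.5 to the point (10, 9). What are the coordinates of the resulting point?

Scaling matrix:
[[-1, 0], [0, 2.50]]
Result: (10 × -1, 9 × 2.5) = (-10, 22.5)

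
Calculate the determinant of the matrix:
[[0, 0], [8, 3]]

For a 2×2 matrix [[a, b], [c, d]], det = ad - bc
det = (0)(3) - (0)(8) = 0 - 0 = 0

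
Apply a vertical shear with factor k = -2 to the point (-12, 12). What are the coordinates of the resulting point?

Shear matrix for vertical shear with factor k = -2:
[[1, 0], [-2, 1]]
Result: (-12, 12) → (-12, 36)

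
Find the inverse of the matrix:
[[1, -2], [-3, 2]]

For [[a,b],[c,d]], inverse = (1/det)·[[d,-b],[-c,a]]
det = (1)(2) - (-2)(-3) = 2 - 6 = -4
Inverse = (1/-4)·[[2, 2], [3, 1]]
= [[-1/2, -1/2], [-3/4, -1/4]]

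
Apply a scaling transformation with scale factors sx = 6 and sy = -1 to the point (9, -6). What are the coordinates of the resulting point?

Scaling matrix:
[[6, 0], [0, -1]]
Result: (9 × 6, -6 × -1) = (54, 6)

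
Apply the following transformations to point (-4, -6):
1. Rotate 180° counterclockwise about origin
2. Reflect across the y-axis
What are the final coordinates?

Step 1: Rotate 180° → (4, 6)
Step 2: Reflect across y-axis → (-4, 6)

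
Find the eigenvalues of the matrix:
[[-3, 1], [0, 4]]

Characteristic equation: det(A - λI) = 0
λ² - (trace)λ + (det) = 0
trace = -3 + 4 = 1, det = (-3)(4) - (1)(0) = -12
λ² - (1)λ + (-12) = 0
λ = (1 ± √((1)² - 4·(-12))) / 2 = (1 ± √49) / 2
Solving: λ = -3, 4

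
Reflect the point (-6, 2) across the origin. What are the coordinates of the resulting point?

Reflection across origin: (-6, 2) → (6, -2)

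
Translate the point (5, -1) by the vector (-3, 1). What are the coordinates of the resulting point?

Translation by (-3, 1) (homogeneous matrix [[1, 0, -3], [0, 1, 1], [0, 0, 1]]):
x' = 5 + -3 = 2
y' = -1 + 1 = 0
Result: (2, 0)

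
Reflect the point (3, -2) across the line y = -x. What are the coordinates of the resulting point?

Reflection across line y = -x: (3, -2) → (2, -3)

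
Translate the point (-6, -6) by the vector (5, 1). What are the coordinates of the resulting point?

Translation by (5, 1) (homogeneous matrix [[1, 0, 5], [0, 1, 1], [0, 0, 1]]):
x' = -6 + 5 = -1
y' = -6 + 1 = -5
Result: (-1, -5)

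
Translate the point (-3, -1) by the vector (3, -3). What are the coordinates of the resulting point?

Translation by (3, -3) (homogeneous matrix [[1, 0, 3], [0, 1, -3], [0, 0, 1]]):
x' = -3 + 3 = 0
y' = -1 + -3 = -4
Result: (0, -4)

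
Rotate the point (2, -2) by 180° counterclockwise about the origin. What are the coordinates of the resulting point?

Rotation matrix for 180°: [[cos 180°, -sin 180°], [sin 180°, cos 180°]] = [[-1, 0], [0, -1]]
[[-1, 0], [0, -1]] × [2, -2]ᵀ = [-2, 2]ᵀ
Result: (-2, 2)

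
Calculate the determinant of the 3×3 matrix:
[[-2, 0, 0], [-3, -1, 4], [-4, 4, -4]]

Expansion along first row:
det = -2·det([[-1,4],[4,-4]]) - 0·det([[-3,4],[-4,-4]]) + 0·det([[-3,-1],[-4,4]])
    = -2·(-1·-4 - 4·4) - 0·(-3·-4 - 4·-4) + 0·(-3·4 - -1·-4)
    = -2·-12 - 0·28 + 0·-16
    = 24 + 0 + 0 = 24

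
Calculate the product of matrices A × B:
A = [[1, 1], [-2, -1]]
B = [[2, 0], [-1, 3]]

Matrix multiplication:
C[0][0] = 1×2 + 1×-1 = 1
C[0][1] = 1×0 + 1×3 = 3
C[1][0] = -2×2 + -1×-1 = -3
C[1][1] = -2×0 + -1×3 = -3
Result: [[1, 3], [-3, -3]]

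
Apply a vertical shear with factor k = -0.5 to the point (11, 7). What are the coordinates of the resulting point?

Shear matrix for vertical shear with factor k = -0.5:
[[1, 0], [-0.50, 1]]
Result: (11, 7) → (11, 1.5)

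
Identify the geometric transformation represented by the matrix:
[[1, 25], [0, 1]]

This matrix represents: horizontal shear with factor 25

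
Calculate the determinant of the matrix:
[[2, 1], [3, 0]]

For a 2×2 matrix [[a, b], [c, d]], det = ad - bc
det = (2)(0) - (1)(3) = 0 - 3 = -3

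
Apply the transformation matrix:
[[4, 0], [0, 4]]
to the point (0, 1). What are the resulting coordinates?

Matrix multiplication:
[[4, 0], [0, 4]] × [0, 1]ᵀ
= [(4)(0) + (0)(1), (0)(0) + (4)(1)]ᵀ
= [0, 4]ᵀ
Result: (0, 4)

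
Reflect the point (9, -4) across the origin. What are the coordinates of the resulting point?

Reflection across origin: (9, -4) → (-9, 4)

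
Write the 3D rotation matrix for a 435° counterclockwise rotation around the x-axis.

Rotation matrix for counterclockwise 435° around x-axis:
cos(435°) = 0.2588, sin(435°) = 0.9659
Result: [[1, 0, 0], [0, 0.2588, -0.9659], [0, 0.9659, 0.2588]]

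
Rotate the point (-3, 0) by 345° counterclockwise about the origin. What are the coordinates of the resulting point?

Rotation matrix for 345°: [[cos 345°, -sin 345°], [sin 345°, cos 345°]] ≈ [[0.965926, 0.258819], [-0.258819, 0.965926]]
[[0.965926, 0.258819], [-0.258819, 0.965926]] × [-3, 0]ᵀ ≈ [-2.8978, 0.7765]ᵀ
Result: (-2.8978, 0.7765)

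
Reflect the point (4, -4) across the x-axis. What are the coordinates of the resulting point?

Reflection across x-axis: (4, -4) → (4, 4)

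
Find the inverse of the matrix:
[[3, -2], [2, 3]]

For [[a,b],[c,d]], inverse = (1/det)·[[d,-b],[-c,a]]
det = (3)(3) - (-2)(2) = 9 - -4 = 13
Inverse = (1/13)·[[3, 2], [-2, 3]]
= [[3/13, 2/13], [-2/13, 3/13]]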